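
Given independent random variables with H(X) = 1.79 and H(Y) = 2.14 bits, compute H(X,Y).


For independent variables, H(X,Y) = H(X) + H(Y) = 1.79 + 2.14 = 3.93

3.93 bits


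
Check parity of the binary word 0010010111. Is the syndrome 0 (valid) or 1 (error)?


Syndrome = XOR of all bits = 0 XOR 0 XOR 1 XOR 0 XOR 0 XOR 1 XOR 0 XOR 1 XOR 1 XOR 1 = 1

1


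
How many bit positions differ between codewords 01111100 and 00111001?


Count differing positions: . ^ . . . ^ . ^ = 3 differences

3


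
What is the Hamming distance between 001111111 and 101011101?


Count differing positions: ^ . . ^ . . . ^ . = 3 differences

3


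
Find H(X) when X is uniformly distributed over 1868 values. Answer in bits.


H = log2(n) = log2(1868) = 10.8673

10.8673 bits


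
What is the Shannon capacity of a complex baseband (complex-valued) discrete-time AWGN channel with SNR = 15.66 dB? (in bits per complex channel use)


SNR_linear = 10^(15.66/10) = 36.8129; C = log2(1 + SNR_linear) = log2(1 + 36.8129) = 5.2408

5.2408 bits/channel use


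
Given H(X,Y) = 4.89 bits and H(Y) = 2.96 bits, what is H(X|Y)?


H(X|Y) = H(X,Y) - H(Y) = 4.89 - 2.96 = 1.93

1.93 bits


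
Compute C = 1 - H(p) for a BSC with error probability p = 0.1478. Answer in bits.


H(p) = -p*log2(p) - (1-p)*log2(1-p) = -0.1478*log2(0.1478) - 0.8522*log2(0.8522) = 0.407674 + 0.196633 = 0.6043. C = 1 - H(p) = 1 - 0.6043 = 0.3957

0.3957 bits


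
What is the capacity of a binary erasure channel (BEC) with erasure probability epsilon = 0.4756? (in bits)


C = 1 - epsilon = 1 - 0.4756 = 0.5244

0.5244 bits


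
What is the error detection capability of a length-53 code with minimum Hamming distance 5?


Detection capability = d_min - 1 = 5 - 1 = 4

4 errors


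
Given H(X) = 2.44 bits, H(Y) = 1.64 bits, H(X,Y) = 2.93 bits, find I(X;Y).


I(X;Y) = H(X) + H(Y) - H(X,Y) = 2.44 + 1.64 - 2.93 = 1.15

1.15 bits


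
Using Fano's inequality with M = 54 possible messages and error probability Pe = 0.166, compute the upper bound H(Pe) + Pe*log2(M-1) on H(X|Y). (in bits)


H(Pe) = -Pe*log2(Pe) - (1-Pe)*log2(1-Pe) = -0.166*log2(0.166) - 0.834*log2(0.834) = 0.430064 + 0.218409 = 0.6485. Pe*log2(M-1) = 0.166*log2(53) = 0.950835. Bound = H(Pe) + Pe*log2(M-1) = 0.430064 + 0.218409 + 0.950835 = 1.5993

1.5993 bits


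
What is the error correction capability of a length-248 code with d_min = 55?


Correction capability = floor((d-1)/2) = floor((55-1)/2) = 27

27 errors


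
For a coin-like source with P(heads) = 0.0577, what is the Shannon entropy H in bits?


H = -p*log2(p) - (1-p)*log2(1-p). -0.0577*log2(0.0577) = 0.237452; -0.9423*log2(0.9423) = 0.080794. H = 0.237452 + 0.080794 = 0.3182

0.3182 bits


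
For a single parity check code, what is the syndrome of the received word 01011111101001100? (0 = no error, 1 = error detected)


Syndrome = XOR of all bits = 0 XOR 1 XOR 0 XOR 1 XOR 1 XOR 1 XOR 1 XOR 1 XOR 1 XOR 0 XOR 1 XOR 0 XOR 0 XOR 1 XOR 1 XOR 0 XOR 0 = 0

0


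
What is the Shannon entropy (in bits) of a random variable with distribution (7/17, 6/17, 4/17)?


H = -sum(p_i * log2(p_i)). Terms: -(7/17)*log2(7/17) = 0.527103; -(6/17)*log2(6/17) = 0.530294; -(4/17)*log2(4/17) = 0.491168. H = 0.527103 + 0.530294 + 0.491168 = 1.5486

1.5486 bits


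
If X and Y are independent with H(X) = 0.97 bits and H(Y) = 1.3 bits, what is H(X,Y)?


For independent variables, H(X,Y) = H(X) + H(Y) = 0.97 + 1.3 = 2.27

2.27 bits


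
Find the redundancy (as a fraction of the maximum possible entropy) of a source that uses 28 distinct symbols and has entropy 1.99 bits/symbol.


H_max = log2(K) = log2(28) = 4.8074 bits/symbol. Redundancy = 1 - H/H_max = 1 - 1.99/4.8074 = 1 - 0.4139 = 0.5861

0.5861


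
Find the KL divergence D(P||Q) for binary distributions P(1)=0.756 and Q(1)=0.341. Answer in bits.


KL = p*log2(p/q) + (1-p)*log2((1-p)/(1-q)) = 0.756*log2(0.756/0.341) + 0.244*log2(0.244/0.659) = 0.5186

0.5186 bits


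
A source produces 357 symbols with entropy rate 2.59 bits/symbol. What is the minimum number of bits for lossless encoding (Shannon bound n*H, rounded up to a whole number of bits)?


Minimum bits >= n * H = 357 * 2.59 = 924.63, rounded up to a whole number of bits = 925

925 bits


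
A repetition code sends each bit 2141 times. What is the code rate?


Rate = k/n = 1/2141

1/2141


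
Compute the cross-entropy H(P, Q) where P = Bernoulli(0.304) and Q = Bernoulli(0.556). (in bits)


H(P,Q) = -p*log2(q) - (1-p)*log2(1-q). -0.304*log2(0.556) = 0.257440; -0.696*log2(0.444) = 0.815272. H(P,Q) = 0.257440 + 0.815272 = 1.0727

1.0727 bits


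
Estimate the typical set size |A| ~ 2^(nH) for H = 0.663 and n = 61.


log2|A_typical| = nH = 61 * 0.663 = 40.443, so |A_typical| ~ 2^40.443 = 1.495e+12

1.495e+12


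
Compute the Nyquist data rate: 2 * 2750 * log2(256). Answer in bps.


Rate = 2 * B * log2(M) = 2 * 2750 * 8.0 = 44000.0

44000.0 bps


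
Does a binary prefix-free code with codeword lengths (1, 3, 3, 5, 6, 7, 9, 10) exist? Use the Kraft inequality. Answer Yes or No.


Kraft sum = sum(2^(-l_i)) = 0.8076, need <= 1. Result: satisfied (a binary prefix-free code with these lengths exists)

Yes


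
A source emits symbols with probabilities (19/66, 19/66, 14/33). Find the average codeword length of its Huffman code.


Huffman construction (repeatedly merge the two least-probable nodes; each merge adds 1 bit to every symbol beneath it): 19/66 + 19/66 = 19/33; 14/33 + 19/33 = 1. Resulting codeword lengths (in the order the probabilities were given): (2, 2, 1). L_avg = sum(p_i * l_i) = 19/66*2 + 19/66*2 + 14/33*1 = 52/33 = 1.5758

1.5758 bits


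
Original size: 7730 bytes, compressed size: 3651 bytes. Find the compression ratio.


Ratio = original / compressed = 7730 / 3651 = 2.1172

2.1172


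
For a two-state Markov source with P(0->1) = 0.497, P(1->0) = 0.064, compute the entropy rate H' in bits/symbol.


Stationary distribution: pi_0 = p10/(p01+p10) = 0.1141, pi_1 = 0.8859. Entropy rate H' = pi_0*H(p01) + pi_1*H(p10) = 0.1141*1.0 + 0.8859*0.3431 = 0.4181

0.4181 bits/symbol


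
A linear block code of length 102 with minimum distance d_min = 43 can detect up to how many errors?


Detection capability = d_min - 1 = 43 - 1 = 42

42 errors


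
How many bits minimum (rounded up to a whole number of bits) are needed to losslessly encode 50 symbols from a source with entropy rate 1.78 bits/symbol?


Minimum bits >= n * H = 50 * 1.78 = 89.0, rounded up to a whole number of bits = 89

89 bits


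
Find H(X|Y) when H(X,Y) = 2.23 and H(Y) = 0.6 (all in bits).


H(X|Y) = H(X,Y) - H(Y) = 2.23 - 0.6 = 1.63

1.63 bits


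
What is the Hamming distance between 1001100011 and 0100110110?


Count differing positions: ^ ^ . ^ . ^ . ^ . ^ = 6 differences

6


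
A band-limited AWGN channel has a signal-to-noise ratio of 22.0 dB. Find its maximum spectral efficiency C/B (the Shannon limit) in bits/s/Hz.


SNR_linear = 10^(22.0/10) = 158.4893; C/B = log2(1 + SNR_linear) = log2(1 + 158.4893) = 7.3173

7.3173 bits/s/Hz


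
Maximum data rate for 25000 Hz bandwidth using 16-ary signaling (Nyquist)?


Rate = 2 * B * log2(M) = 2 * 25000 * 4.0 = 200000.0

200000.0 bps


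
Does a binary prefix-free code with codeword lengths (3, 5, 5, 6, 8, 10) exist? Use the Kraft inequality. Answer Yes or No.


Kraft sum = sum(2^(-l_i)) = 0.208, need <= 1. Result: satisfied (a binary prefix-free code with these lengths exists)

Yes


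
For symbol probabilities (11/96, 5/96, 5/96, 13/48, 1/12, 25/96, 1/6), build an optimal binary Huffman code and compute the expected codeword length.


Huffman construction (repeatedly merge the two least-probable nodes; each merge adds 1 bit to every symbol beneath it): 5/96 + 5/96 = 5/48; 1/12 + 5/48 = 3/16; 11/96 + 1/6 = 9/32; 3/16 + 25/96 = 43/96; 13/48 + 9/32 = 53/96; 43/96 + 53/96 = 1. Resulting codeword lengths (in the order the probabilities were given): (3, 4, 4, 2, 3, 2, 3). L_avg = sum(p_i * l_i) = 11/96*3 + 5/96*4 + 5/96*4 + 13/48*2 + 1/12*3 + 25/96*2 + 1/6*3 = 247/96 = 2.5729

2.5729 bits


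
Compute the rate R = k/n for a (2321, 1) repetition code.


Rate = k/n = 1/2321

1/2321


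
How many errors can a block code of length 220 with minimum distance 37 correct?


Correction capability = floor((d-1)/2) = floor((37-1)/2) = 18

18 errors


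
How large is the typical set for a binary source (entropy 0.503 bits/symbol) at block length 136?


log2|A_typical| = nH = 136 * 0.503 = 68.408, so |A_typical| ~ 2^68.408 = 3.916e+20

3.916e+20


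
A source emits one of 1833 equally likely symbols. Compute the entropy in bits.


H = log2(n) = log2(1833) = 10.84

10.84 bits


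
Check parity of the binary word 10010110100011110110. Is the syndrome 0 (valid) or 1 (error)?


Syndrome = XOR of all bits = 1 XOR 0 XOR 0 XOR 1 XOR 0 XOR 1 XOR 1 XOR 0 XOR 1 XOR 0 XOR 0 XOR 0 XOR 1 XOR 1 XOR 1 XOR 1 XOR 0 XOR 1 XOR 1 XOR 0 = 1

1


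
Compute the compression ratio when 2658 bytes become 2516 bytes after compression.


Ratio = original / compressed = 2658 / 2516 = 1.0564

1.0564


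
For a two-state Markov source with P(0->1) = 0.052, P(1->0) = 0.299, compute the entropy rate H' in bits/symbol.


Stationary distribution: pi_0 = p10/(p01+p10) = 0.8519, pi_1 = 0.1481. Entropy rate H' = pi_0*H(p01) + pi_1*H(p10) = 0.8519*0.2948 + 0.1481*0.8801 = 0.3815

0.3815 bits/symbol


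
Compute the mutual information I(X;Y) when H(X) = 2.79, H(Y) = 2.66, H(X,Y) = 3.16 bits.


I(X;Y) = H(X) + H(Y) - H(X,Y) = 2.79 + 2.66 - 3.16 = 2.29

2.29 bits


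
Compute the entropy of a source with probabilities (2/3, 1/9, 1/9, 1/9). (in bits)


H = -sum(p_i * log2(p_i)). Terms: -(2/3)*log2(2/3) = 0.389975; -(1/9)*log2(1/9) = 0.352214; -(1/9)*log2(1/9) = 0.352214; -(1/9)*log2(1/9) = 0.352214. H = 0.389975 + 0.352214 + 0.352214 + 0.352214 = 1.4466

1.4466 bits


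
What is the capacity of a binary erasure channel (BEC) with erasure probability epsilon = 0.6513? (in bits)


C = 1 - epsilon = 1 - 0.6513 = 0.3487

0.3487 bits


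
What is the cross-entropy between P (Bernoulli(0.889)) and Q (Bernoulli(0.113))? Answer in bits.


H(P,Q) = -p*log2(q) - (1-p)*log2(1-q). -0.889*log2(0.113) = 2.796443; -0.111*log2(0.887) = 0.019202. H(P,Q) = 2.796443 + 0.019202 = 2.8156

2.8156 bits


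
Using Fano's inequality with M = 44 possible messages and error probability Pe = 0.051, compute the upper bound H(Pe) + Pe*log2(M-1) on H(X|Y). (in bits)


H(Pe) = -Pe*log2(Pe) - (1-Pe)*log2(1-Pe) = -0.051*log2(0.051) - 0.949*log2(0.949) = 0.218961 + 0.071668 = 0.2906. Pe*log2(M-1) = 0.051*log2(43) = 0.276740. Bound = H(Pe) + Pe*log2(M-1) = 0.218961 + 0.071668 + 0.276740 = 0.5674

0.5674 bits


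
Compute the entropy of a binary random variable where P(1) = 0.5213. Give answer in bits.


H = -p*log2(p) - (1-p)*log2(1-p). -0.5213*log2(0.5213) = 0.489925; -0.4787*log2(0.4787) = 0.508765. H = 0.489925 + 0.508765 = 0.9987

0.9987 bits


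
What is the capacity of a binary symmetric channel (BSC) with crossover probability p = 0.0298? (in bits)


H(p) = -p*log2(p) - (1-p)*log2(1-p) = -0.0298*log2(0.0298) - 0.9702*log2(0.9702) = 0.151043 + 0.042345 = 0.1934. C = 1 - H(p) = 1 - 0.1934 = 0.8066

0.8066 bits


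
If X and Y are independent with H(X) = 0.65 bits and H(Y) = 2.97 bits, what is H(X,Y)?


For independent variables, H(X,Y) = H(X) + H(Y) = 0.65 + 2.97 = 3.62

3.62 bits


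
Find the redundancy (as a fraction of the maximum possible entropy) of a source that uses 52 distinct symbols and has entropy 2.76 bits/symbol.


H_max = log2(K) = log2(52) = 5.7004 bits/symbol. Redundancy = 1 - H/H_max = 1 - 2.76/5.7004 = 1 - 0.4842 = 0.5158

0.5158


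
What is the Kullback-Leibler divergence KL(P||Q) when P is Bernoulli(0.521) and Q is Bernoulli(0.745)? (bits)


KL = p*log2(p/q) + (1-p)*log2((1-p)/(1-q)) = 0.521*log2(0.521/0.745) + 0.479*log2(0.479/0.255) = 0.1669

0.1669 bits


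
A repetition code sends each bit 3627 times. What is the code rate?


Rate = k/n = 1/3627

1/3627


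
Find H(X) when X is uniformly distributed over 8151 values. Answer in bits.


H = log2(n) = log2(8151) = 12.9928

12.9928 bits


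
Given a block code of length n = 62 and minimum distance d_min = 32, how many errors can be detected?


Detection capability = d_min - 1 = 32 - 1 = 31

31 errors


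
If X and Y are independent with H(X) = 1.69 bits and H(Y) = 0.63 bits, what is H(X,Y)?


For independent variables, H(X,Y) = H(X) + H(Y) = 1.69 + 0.63 = 2.32

2.32 bits


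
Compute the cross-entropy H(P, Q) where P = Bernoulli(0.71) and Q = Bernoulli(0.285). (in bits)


H(P,Q) = -p*log2(q) - (1-p)*log2(1-q). -0.71*log2(0.285) = 1.285786; -0.29*log2(0.715) = 0.140356. H(P,Q) = 1.285786 + 0.140356 = 1.4261

1.4261 bits


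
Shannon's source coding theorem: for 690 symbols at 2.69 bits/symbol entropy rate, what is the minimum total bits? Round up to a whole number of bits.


Minimum bits >= n * H = 690 * 2.69 = 1856.1, rounded up to a whole number of bits = 1857

1857 bits


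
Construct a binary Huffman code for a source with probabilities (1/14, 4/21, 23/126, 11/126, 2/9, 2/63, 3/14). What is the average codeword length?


Huffman construction (repeatedly merge the two least-probable nodes; each merge adds 1 bit to every symbol beneath it): 2/63 + 1/14 = 13/126; 11/126 + 13/126 = 4/21; 23/126 + 4/21 = 47/126; 4/21 + 3/14 = 17/42; 2/9 + 47/126 = 25/42; 17/42 + 25/42 = 1. Resulting codeword lengths (in the order the probabilities were given): (4, 3, 3, 3, 2, 4, 2). L_avg = sum(p_i * l_i) = 1/14*4 + 4/21*3 + 23/126*3 + 11/126*3 + 2/9*2 + 2/63*4 + 3/14*2 = 8/3 = 2.6667

2.6667 bits


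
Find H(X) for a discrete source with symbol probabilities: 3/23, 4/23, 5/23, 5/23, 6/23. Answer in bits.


H = -sum(p_i * log2(p_i)). Terms: -(3/23)*log2(3/23) = 0.383296; -(4/23)*log2(4/23) = 0.438880; -(5/23)*log2(5/23) = 0.478616; -(5/23)*log2(5/23) = 0.478616; -(6/23)*log2(6/23) = 0.505722. H = 0.383296 + 0.438880 + 0.478616 + 0.478616 + 0.505722 = 2.2851

2.2851 bits


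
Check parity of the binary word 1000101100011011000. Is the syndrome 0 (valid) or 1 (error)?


Syndrome = XOR of all bits = 1 XOR 0 XOR 0 XOR 0 XOR 1 XOR 0 XOR 1 XOR 1 XOR 0 XOR 0 XOR 0 XOR 1 XOR 1 XOR 0 XOR 1 XOR 1 XOR 0 XOR 0 XOR 0 = 0

0


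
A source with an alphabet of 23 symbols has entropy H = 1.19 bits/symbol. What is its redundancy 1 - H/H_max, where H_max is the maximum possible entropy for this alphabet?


H_max = log2(K) = log2(23) = 4.5236 bits/symbol. Redundancy = 1 - H/H_max = 1 - 1.19/4.5236 = 1 - 0.2631 = 0.7369

0.7369


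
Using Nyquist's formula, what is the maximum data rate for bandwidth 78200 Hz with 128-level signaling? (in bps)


Rate = 2 * B * log2(M) = 2 * 78200 * 7.0 = 1094800.0

1094800.0 bps


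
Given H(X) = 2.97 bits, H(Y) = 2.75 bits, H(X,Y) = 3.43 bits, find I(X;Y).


I(X;Y) = H(X) + H(Y) - H(X,Y) = 2.97 + 2.75 - 3.43 = 2.29

2.29 bits


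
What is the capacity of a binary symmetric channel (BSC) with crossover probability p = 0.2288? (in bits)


H(p) = -p*log2(p) - (1-p)*log2(1-p) = -0.2288*log2(0.2288) - 0.7712*log2(0.7712) = 0.486850 + 0.289064 = 0.7759. C = 1 - H(p) = 1 - 0.7759 = 0.2241

0.2241 bits


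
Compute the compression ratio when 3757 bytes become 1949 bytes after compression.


Ratio = original / compressed = 3757 / 1949 = 1.9277

1.9277


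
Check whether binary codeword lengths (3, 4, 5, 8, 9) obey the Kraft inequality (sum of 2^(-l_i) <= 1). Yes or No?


Kraft sum = sum(2^(-l_i)) = 0.2246, need <= 1. Result: satisfied (a binary prefix-free code with these lengths exists)

Yes


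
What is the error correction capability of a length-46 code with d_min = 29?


Correction capability = floor((d-1)/2) = floor((29-1)/2) = 14

14 errors


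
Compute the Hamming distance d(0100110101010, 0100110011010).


Count differing positions: . . . . . . . ^ ^ . . . . = 2 differences

2


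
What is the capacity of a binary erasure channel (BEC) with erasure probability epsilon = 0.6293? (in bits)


C = 1 - epsilon = 1 - 0.6293 = 0.3707

0.3707 bits


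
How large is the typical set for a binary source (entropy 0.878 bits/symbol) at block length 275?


log2|A_typical| = nH = 275 * 0.878 = 241.45, so |A_typical| ~ 2^241.45 = 4.827e+72

4.827e+72


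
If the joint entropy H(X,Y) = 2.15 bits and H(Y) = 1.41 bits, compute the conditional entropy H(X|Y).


H(X|Y) = H(X,Y) - H(Y) = 2.15 - 1.41 = 0.74

0.74 bits


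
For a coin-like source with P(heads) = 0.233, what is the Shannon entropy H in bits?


H = -p*log2(p) - (1-p)*log2(1-p). -0.233*log2(0.233) = 0.489672; -0.767*log2(0.767) = 0.293532. H = 0.489672 + 0.293532 = 0.7832

0.7832 bits


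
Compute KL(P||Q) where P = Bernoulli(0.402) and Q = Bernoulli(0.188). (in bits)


KL = p*log2(p/q) + (1-p)*log2((1-p)/(1-q)) = 0.402*log2(0.402/0.188) + 0.598*log2(0.598/0.812) = 0.1769

0.1769 bits


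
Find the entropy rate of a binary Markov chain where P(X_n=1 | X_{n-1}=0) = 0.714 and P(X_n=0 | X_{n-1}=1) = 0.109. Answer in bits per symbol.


Stationary distribution: pi_0 = p10/(p01+p10) = 0.1324, pi_1 = 0.8676. Entropy rate H' = pi_0*H(p01) + pi_1*H(p10) = 0.1324*0.8635 + 0.8676*0.4969 = 0.5454

0.5454 bits/symbol


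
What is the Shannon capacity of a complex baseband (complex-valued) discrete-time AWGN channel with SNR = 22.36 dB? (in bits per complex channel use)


SNR_linear = 10^(22.36/10) = 172.1869; C = log2(1 + SNR_linear) = log2(1 + 172.1869) = 7.4362

7.4362 bits/channel use


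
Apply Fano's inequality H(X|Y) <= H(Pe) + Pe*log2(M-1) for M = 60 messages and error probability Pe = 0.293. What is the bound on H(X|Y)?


H(Pe) = -Pe*log2(Pe) - (1-Pe)*log2(1-Pe) = -0.293*log2(0.293) - 0.707*log2(0.707) = 0.518911 + 0.353654 = 0.8726. Pe*log2(M-1) = 0.293*log2(59) = 1.723614. Bound = H(Pe) + Pe*log2(M-1) = 0.518911 + 0.353654 + 1.723614 = 2.5962

2.5962 bits


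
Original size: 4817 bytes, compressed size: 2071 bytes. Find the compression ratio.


Ratio = original / compressed = 4817 / 2071 = 2.3259

2.3259


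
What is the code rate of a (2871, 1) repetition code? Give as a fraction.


Rate = k/n = 1/2871

1/2871


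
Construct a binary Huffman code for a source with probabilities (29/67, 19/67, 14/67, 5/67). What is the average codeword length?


Huffman construction (repeatedly merge the two least-probable nodes; each merge adds 1 bit to every symbol beneath it): 5/67 + 14/67 = 19/67; 19/67 + 19/67 = 38/67; 29/67 + 38/67 = 1. Resulting codeword lengths (in the order the probabilities were given): (1, 2, 3, 3). L_avg = sum(p_i * l_i) = 29/67*1 + 19/67*2 + 14/67*3 + 5/67*3 = 124/67 = 1.8507

1.8507 bits


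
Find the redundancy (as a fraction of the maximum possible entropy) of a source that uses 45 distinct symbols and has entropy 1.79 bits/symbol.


H_max = log2(K) = log2(45) = 5.4919 bits/symbol. Redundancy = 1 - H/H_max = 1 - 1.79/5.4919 = 1 - 0.3259 = 0.6741

0.6741


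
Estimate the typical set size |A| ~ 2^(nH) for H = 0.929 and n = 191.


log2|A_typical| = nH = 191 * 0.929 = 177.439, so |A_typical| ~ 2^177.439 = 2.597e+53

2.597e+53


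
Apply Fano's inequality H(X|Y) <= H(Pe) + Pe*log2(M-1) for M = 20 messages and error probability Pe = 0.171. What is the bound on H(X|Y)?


H(Pe) = -Pe*log2(Pe) - (1-Pe)*log2(1-Pe) = -0.171*log2(0.171) - 0.829*log2(0.829) = 0.435696 + 0.224291 = 0.66. Pe*log2(M-1) = 0.171*log2(19) = 0.726396. Bound = H(Pe) + Pe*log2(M-1) = 0.435696 + 0.224291 + 0.726396 = 1.3864

1.3864 bits


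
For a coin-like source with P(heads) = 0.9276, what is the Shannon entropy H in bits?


H = -p*log2(p) - (1-p)*log2(1-p). -0.9276*log2(0.9276) = 0.100575; -0.0724*log2(0.0724) = 0.274242. H = 0.100575 + 0.274242 = 0.3748

0.3748 bits


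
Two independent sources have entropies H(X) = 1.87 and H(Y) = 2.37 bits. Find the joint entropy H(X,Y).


For independent variables, H(X,Y) = H(X) + H(Y) = 1.87 + 2.37 = 4.24

4.24 bits


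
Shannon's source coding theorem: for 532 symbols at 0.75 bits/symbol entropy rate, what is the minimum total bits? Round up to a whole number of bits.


Minimum bits >= n * H = 532 * 0.75 = 399.0, rounded up to a whole number of bits = 399

399 bits


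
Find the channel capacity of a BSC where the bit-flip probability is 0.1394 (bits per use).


H(p) = -p*log2(p) - (1-p)*log2(1-p) = -0.1394*log2(0.1394) - 0.8606*log2(0.8606) = 0.396272 + 0.186393 = 0.5827. C = 1 - H(p) = 1 - 0.5827 = 0.4173

0.4173 bits


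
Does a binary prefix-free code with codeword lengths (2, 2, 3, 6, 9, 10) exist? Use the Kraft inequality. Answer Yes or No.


Kraft sum = sum(2^(-l_i)) = 0.6436, need <= 1. Result: satisfied (a binary prefix-free code with these lengths exists)

Yes


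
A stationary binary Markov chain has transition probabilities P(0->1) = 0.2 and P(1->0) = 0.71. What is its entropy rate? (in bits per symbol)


Stationary distribution: pi_0 = p10/(p01+p10) = 0.7802, pi_1 = 0.2198. Entropy rate H' = pi_0*H(p01) + pi_1*H(p10) = 0.7802*0.7219 + 0.2198*0.8687 = 0.7542

0.7542 bits/symbol


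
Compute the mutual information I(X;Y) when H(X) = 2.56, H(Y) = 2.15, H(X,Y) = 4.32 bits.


I(X;Y) = H(X) + H(Y) - H(X,Y) = 2.56 + 2.15 - 4.32 = 0.39

0.39 bits


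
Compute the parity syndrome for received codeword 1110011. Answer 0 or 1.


Syndrome = XOR of all bits = 1 XOR 1 XOR 1 XOR 0 XOR 0 XOR 1 XOR 1 = 1

1


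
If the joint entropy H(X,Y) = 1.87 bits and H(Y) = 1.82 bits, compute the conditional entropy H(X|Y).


H(X|Y) = H(X,Y) - H(Y) = 1.87 - 1.82 = 0.05

0.05 bits


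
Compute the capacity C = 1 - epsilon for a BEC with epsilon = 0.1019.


C = 1 - epsilon = 1 - 0.1019 = 0.8981

0.8981 bits


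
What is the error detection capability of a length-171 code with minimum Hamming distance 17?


Detection capability = d_min - 1 = 17 - 1 = 16

16 errors


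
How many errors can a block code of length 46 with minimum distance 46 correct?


Correction capability = floor((d-1)/2) = floor((46-1)/2) = 22

22 errors


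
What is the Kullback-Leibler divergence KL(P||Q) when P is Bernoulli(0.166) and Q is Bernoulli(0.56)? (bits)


KL = p*log2(p/q) + (1-p)*log2((1-p)/(1-q)) = 0.166*log2(0.166/0.56) + 0.834*log2(0.834/0.44) = 0.4782

0.4782 bits


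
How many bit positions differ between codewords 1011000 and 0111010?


Count differing positions: ^ ^ . . . ^ . = 3 differences

3


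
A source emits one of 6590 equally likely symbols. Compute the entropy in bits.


H = log2(n) = log2(6590) = 12.6861

12.6861 bits


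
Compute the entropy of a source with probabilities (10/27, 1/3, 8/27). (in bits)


H = -sum(p_i * log2(p_i)). Terms: -(10/27)*log2(10/27) = 0.530726; -(1/3)*log2(1/3) = 0.528321; -(8/27)*log2(8/27) = 0.519967. H = 0.530726 + 0.528321 + 0.519967 = 1.579

1.579 bits


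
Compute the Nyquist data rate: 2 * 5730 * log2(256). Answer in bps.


Rate = 2 * B * log2(M) = 2 * 5730 * 8.0 = 91680.0

91680.0 bps


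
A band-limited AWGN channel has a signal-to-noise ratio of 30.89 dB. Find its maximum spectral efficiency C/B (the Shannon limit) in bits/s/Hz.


SNR_linear = 10^(30.89/10) = 1227.4392; C/B = log2(1 + SNR_linear) = log2(1 + 1227.4392) = 10.2626

10.2626 bits/s/Hz


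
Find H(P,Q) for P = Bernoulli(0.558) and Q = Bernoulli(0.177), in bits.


H(P,Q) = -p*log2(q) - (1-p)*log2(1-q). -0.558*log2(0.177) = 1.393984; -0.442*log2(0.823) = 0.124218. H(P,Q) = 1.393984 + 0.124218 = 1.5182

1.5182 bits


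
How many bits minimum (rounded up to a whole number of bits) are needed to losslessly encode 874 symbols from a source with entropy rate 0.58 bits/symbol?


Minimum bits >= n * H = 874 * 0.58 = 506.92, rounded up to a whole number of bits = 507

507 bits


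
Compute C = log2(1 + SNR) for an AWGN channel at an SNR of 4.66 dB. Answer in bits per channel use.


SNR_linear = 10^(4.66/10) = 2.9242; C = log2(1 + SNR_linear) = log2(1 + 2.9242) = 1.9724

1.9724 bits/channel use


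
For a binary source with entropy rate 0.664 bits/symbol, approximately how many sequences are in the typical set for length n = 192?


log2|A_typical| = nH = 192 * 0.664 = 127.488, so |A_typical| ~ 2^127.488 = 2.386e+38

2.386e+38


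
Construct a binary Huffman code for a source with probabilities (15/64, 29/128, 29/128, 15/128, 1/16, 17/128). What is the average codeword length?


Huffman construction (repeatedly merge the two least-probable nodes; each merge adds 1 bit to every symbol beneath it): 1/16 + 15/128 = 23/128; 17/128 + 23/128 = 5/16; 29/128 + 29/128 = 29/64; 15/64 + 5/16 = 35/64; 29/64 + 35/64 = 1. Resulting codeword lengths (in the order the probabilities were given): (2, 2, 2, 4, 4, 3). L_avg = sum(p_i * l_i) = 15/64*2 + 29/128*2 + 29/128*2 + 15/128*4 + 1/16*4 + 17/128*3 = 319/128 = 2.4922

2.4922 bits


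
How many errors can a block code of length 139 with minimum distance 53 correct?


Correction capability = floor((d-1)/2) = floor((53-1)/2) = 26

26 errors


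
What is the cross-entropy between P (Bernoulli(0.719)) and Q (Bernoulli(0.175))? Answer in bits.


H(P,Q) = -p*log2(q) - (1-p)*log2(1-q). -0.719*log2(0.175) = 1.807978; -0.281*log2(0.825) = 0.077987. H(P,Q) = 1.807978 + 0.077987 = 1.886

1.886 bits


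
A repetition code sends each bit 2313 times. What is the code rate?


Rate = k/n = 1/2313

1/2313


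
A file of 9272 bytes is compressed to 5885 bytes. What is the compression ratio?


Ratio = original / compressed = 9272 / 5885 = 1.5755

1.5755


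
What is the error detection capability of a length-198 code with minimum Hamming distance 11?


Detection capability = d_min - 1 = 11 - 1 = 10

10 errors


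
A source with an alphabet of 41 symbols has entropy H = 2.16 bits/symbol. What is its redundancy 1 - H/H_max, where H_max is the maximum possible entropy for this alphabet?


H_max = log2(K) = log2(41) = 5.3576 bits/symbol. Redundancy = 1 - H/H_max = 1 - 2.16/5.3576 = 1 - 0.4032 = 0.5968

0.5968


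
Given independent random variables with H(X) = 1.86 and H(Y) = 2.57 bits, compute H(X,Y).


For independent variables, H(X,Y) = H(X) + H(Y) = 1.86 + 2.57 = 4.43

4.43 bits


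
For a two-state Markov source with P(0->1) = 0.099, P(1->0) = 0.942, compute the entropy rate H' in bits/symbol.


Stationary distribution: pi_0 = p10/(p01+p10) = 0.9049, pi_1 = 0.0951. Entropy rate H' = pi_0*H(p01) + pi_1*H(p10) = 0.9049*0.4658 + 0.0951*0.3195 = 0.4519

0.4519 bits/symbol


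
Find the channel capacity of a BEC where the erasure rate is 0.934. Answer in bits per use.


C = 1 - epsilon = 1 - 0.934 = 0.066

0.066 bits


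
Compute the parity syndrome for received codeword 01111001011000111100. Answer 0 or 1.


Syndrome = XOR of all bits = 0 XOR 1 XOR 1 XOR 1 XOR 1 XOR 0 XOR 0 XOR 1 XOR 0 XOR 1 XOR 1 XOR 0 XOR 0 XOR 0 XOR 1 XOR 1 XOR 1 XOR 1 XOR 0 XOR 0 = 1

1


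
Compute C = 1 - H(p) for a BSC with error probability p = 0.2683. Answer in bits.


H(p) = -p*log2(p) - (1-p)*log2(1-p) = -0.2683*log2(0.2683) - 0.7317*log2(0.7317) = 0.509255 + 0.329760 = 0.839. C = 1 - H(p) = 1 - 0.839 = 0.161

0.161 bits


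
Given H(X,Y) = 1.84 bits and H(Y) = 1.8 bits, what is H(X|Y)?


H(X|Y) = H(X,Y) - H(Y) = 1.84 - 1.8 = 0.04

0.04 bits


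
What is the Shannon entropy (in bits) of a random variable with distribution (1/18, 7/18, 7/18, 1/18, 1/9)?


H = -sum(p_i * log2(p_i)). Terms: -(1/18)*log2(1/18) = 0.231663; -(7/18)*log2(7/18) = 0.529888; -(7/18)*log2(7/18) = 0.529888; -(1/18)*log2(1/18) = 0.231663; -(1/9)*log2(1/9) = 0.352214. H = 0.231663 + 0.529888 + 0.529888 + 0.231663 + 0.352214 = 1.8753

1.8753 bits


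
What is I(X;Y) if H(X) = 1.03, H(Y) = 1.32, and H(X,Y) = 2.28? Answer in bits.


I(X;Y) = H(X) + H(Y) - H(X,Y) = 1.03 + 1.32 - 2.28 = 0.07

0.07 bits


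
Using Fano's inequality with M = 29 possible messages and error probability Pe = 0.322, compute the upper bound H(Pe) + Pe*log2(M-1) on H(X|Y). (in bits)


H(Pe) = -Pe*log2(Pe) - (1-Pe)*log2(1-Pe) = -0.322*log2(0.322) - 0.678*log2(0.678) = 0.526427 + 0.380116 = 0.9065. Pe*log2(M-1) = 0.322*log2(28) = 1.547968. Bound = H(Pe) + Pe*log2(M-1) = 0.526427 + 0.380116 + 1.547968 = 2.4545

2.4545 bits


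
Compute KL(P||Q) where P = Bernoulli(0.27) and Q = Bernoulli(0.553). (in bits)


KL = p*log2(p/q) + (1-p)*log2((1-p)/(1-q)) = 0.27*log2(0.27/0.553) + 0.73*log2(0.73/0.447) = 0.2373

0.2373 bits


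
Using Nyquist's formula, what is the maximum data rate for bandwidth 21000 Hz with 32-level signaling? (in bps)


Rate = 2 * B * log2(M) = 2 * 21000 * 5.0 = 210000.0

210000.0 bps


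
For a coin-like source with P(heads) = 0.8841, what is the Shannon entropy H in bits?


H = -p*log2(p) - (1-p)*log2(1-p). -0.8841*log2(0.8841) = 0.157121; -0.1159*log2(0.1159) = 0.360339. H = 0.157121 + 0.360339 = 0.5175

0.5175 bits


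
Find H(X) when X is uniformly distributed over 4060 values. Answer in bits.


H = log2(n) = log2(4060) = 11.9873

11.9873 bits


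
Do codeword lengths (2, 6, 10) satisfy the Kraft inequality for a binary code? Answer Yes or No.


Kraft sum = sum(2^(-l_i)) = 0.2666, need <= 1. Result: satisfied (a binary prefix-free code with these lengths exists)

Yes


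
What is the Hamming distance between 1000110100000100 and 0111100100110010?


Count differing positions: ^ ^ ^ ^ . ^ . . . . ^ ^ . ^ ^ . = 9 differences

9


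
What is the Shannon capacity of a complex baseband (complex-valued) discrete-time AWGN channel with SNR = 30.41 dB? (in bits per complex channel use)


SNR_linear = 10^(30.41/10) = 1099.0058; C = log2(1 + SNR_linear) = log2(1 + 1099.0058) = 10.1033

10.1033 bits/channel use


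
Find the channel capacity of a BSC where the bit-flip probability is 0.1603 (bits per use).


H(p) = -p*log2(p) - (1-p)*log2(1-p) = -0.1603*log2(0.1603) - 0.8397*log2(0.8397) = 0.423377 + 0.211650 = 0.635. C = 1 - H(p) = 1 - 0.635 = 0.365

0.365 bits


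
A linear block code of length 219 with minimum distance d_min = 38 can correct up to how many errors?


Correction capability = floor((d-1)/2) = floor((38-1)/2) = 18

18 errors


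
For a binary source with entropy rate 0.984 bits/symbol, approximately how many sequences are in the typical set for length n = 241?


log2|A_typical| = nH = 241 * 0.984 = 237.144, so |A_typical| ~ 2^237.144 = 2.440e+71

2.440e+71


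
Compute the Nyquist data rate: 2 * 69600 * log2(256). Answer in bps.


Rate = 2 * B * log2(M) = 2 * 69600 * 8.0 = 1113600.0

1113600.0 bps


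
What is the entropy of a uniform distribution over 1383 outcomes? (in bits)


H = log2(n) = log2(1383) = 10.4336

10.4336 bits


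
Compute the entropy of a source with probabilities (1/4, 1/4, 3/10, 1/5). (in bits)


H = -sum(p_i * log2(p_i)). Terms: -(1/4)*log2(1/4) = 0.500000; -(1/4)*log2(1/4) = 0.500000; -(3/10)*log2(3/10) = 0.521090; -(1/5)*log2(1/5) = 0.464386. H = 0.500000 + 0.500000 + 0.521090 + 0.464386 = 1.9855

1.9855 bits


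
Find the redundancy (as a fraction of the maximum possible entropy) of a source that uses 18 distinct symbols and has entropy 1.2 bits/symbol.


H_max = log2(K) = log2(18) = 4.1699 bits/symbol. Redundancy = 1 - H/H_max = 1 - 1.2/4.1699 = 1 - 0.2878 = 0.7122

0.7122


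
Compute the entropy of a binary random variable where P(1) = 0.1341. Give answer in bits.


H = -p*log2(p) - (1-p)*log2(1-p). -0.1341*log2(0.1341) = 0.388705; -0.8659*log2(0.8659) = 0.179871. H = 0.388705 + 0.179871 = 0.5686

0.5686 bits


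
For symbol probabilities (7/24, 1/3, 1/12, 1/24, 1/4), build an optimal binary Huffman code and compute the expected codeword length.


Huffman construction (repeatedly merge the two least-probable nodes; each merge adds 1 bit to every symbol beneath it): 1/24 + 1/12 = 1/8; 1/8 + 1/4 = 3/8; 7/24 + 1/3 = 5/8; 3/8 + 5/8 = 1. Resulting codeword lengths (in the order the probabilities were given): (2, 2, 3, 3, 2). L_avg = sum(p_i * l_i) = 7/24*2 + 1/3*2 + 1/12*3 + 1/24*3 + 1/4*2 = 17/8 = 2.125

2.125 bits


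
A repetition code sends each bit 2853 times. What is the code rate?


Rate = k/n = 1/2853

1/2853


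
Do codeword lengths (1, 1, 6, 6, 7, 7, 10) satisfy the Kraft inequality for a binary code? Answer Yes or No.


Kraft sum = sum(2^(-l_i)) = 1.0479, need <= 1. Result: violated (a binary prefix-free code with these lengths cannot exist)

No


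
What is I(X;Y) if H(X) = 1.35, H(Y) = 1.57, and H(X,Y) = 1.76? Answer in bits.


I(X;Y) = H(X) + H(Y) - H(X,Y) = 1.35 + 1.57 - 1.76 = 1.16

1.16 bits


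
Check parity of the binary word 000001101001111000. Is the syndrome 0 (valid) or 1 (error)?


Syndrome = XOR of all bits = 0 XOR 0 XOR 0 XOR 0 XOR 0 XOR 1 XOR 1 XOR 0 XOR 1 XOR 0 XOR 0 XOR 1 XOR 1 XOR 1 XOR 1 XOR 0 XOR 0 XOR 0 = 1

1


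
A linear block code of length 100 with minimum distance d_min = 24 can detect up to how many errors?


Detection capability = d_min - 1 = 24 - 1 = 23

23 errors


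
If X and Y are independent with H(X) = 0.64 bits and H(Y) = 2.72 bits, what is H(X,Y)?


For independent variables, H(X,Y) = H(X) + H(Y) = 0.64 + 2.72 = 3.36

3.36 bits


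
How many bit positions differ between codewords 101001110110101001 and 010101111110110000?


Count differing positions: ^ ^ ^ ^ . . . . ^ . . . . ^ ^ . . ^ = 8 differences

8


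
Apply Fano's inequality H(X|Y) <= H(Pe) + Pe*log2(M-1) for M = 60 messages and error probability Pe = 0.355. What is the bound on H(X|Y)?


H(Pe) = -Pe*log2(Pe) - (1-Pe)*log2(1-Pe) = -0.355*log2(0.355) - 0.645*log2(0.645) = 0.530409 + 0.408046 = 0.9385. Pe*log2(M-1) = 0.355*log2(59) = 2.088338. Bound = H(Pe) + Pe*log2(M-1) = 0.530409 + 0.408046 + 2.088338 = 3.0268

3.0268 bits


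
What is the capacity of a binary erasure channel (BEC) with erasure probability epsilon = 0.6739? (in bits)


C = 1 - epsilon = 1 - 0.6739 = 0.3261

0.3261 bits


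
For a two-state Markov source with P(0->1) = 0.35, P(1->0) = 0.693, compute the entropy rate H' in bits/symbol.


Stationary distribution: pi_0 = p10/(p01+p10) = 0.6644, pi_1 = 0.3356. Entropy rate H' = pi_0*H(p01) + pi_1*H(p10) = 0.6644*0.9341 + 0.3356*0.8897 = 0.9192

0.9192 bits/symbol


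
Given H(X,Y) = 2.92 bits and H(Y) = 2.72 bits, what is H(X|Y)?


H(X|Y) = H(X,Y) - H(Y) = 2.92 - 2.72 = 0.2

0.2 bits


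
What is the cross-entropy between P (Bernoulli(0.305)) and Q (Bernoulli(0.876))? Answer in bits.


H(P,Q) = -p*log2(q) - (1-p)*log2(1-q). -0.305*log2(0.876) = 0.058254; -0.695*log2(0.124) = 2.093054. H(P,Q) = 0.058254 + 2.093054 = 2.1513

2.1513 bits


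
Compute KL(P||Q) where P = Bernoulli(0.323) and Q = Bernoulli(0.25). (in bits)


KL = p*log2(p/q) + (1-p)*log2((1-p)/(1-q)) = 0.323*log2(0.323/0.25) + 0.677*log2(0.677/0.75) = 0.0194

0.0194 bits


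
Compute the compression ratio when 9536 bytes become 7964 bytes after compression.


Ratio = original / compressed = 9536 / 7964 = 1.1974

1.1974


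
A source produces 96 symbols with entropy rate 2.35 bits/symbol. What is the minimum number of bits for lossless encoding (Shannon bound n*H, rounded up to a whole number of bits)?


Minimum bits >= n * H = 96 * 2.35 = 225.6, rounded up to a whole number of bits = 226

226 bits


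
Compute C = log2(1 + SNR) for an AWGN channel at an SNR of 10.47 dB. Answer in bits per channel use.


SNR_linear = 10^(10.47/10) = 11.1429; C = log2(1 + SNR_linear) = log2(1 + 11.1429) = 3.602

3.602 bits/channel use


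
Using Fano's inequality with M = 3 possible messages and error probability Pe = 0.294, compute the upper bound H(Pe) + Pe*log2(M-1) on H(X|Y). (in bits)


H(Pe) = -Pe*log2(Pe) - (1-Pe)*log2(1-Pe) = -0.294*log2(0.294) - 0.706*log2(0.706) = 0.519237 + 0.354595 = 0.8738. Pe*log2(M-1) = 0.294*log2(2) = 0.294000. Bound = H(Pe) + Pe*log2(M-1) = 0.519237 + 0.354595 + 0.294000 = 1.1678

1.1678 bits


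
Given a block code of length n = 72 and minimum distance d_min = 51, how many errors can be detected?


Detection capability = d_min - 1 = 51 - 1 = 50

50 errors


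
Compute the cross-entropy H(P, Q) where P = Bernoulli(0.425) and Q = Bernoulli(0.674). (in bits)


H(P,Q) = -p*log2(q) - (1-p)*log2(1-q). -0.425*log2(0.674) = 0.241901; -0.575*log2(0.326) = 0.929807. H(P,Q) = 0.241901 + 0.929807 = 1.1717

1.1717 bits


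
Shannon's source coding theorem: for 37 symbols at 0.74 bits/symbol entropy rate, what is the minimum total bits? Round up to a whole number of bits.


Minimum bits >= n * H = 37 * 0.74 = 27.38, rounded up to a whole number of bits = 28

28 bits


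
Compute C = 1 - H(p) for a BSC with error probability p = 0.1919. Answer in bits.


H(p) = -p*log2(p) - (1-p)*log2(1-p) = -0.1919*log2(0.1919) - 0.8081*log2(0.8081) = 0.457024 + 0.248405 = 0.7054. C = 1 - H(p) = 1 - 0.7054 = 0.2946

0.2946 bits


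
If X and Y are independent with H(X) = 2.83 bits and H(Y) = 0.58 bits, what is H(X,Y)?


For independent variables, H(X,Y) = H(X) + H(Y) = 2.83 + 0.58 = 3.41

3.41 bits


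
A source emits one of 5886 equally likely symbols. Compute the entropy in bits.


H = log2(n) = log2(5886) = 12.5231

12.5231 bits


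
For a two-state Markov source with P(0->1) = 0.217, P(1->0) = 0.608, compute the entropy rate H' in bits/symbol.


Stationary distribution: pi_0 = p10/(p01+p10) = 0.737, pi_1 = 0.263. Entropy rate H' = pi_0*H(p01) + pi_1*H(p10) = 0.737*0.7547 + 0.263*0.9661 = 0.8103

0.8103 bits/symbol


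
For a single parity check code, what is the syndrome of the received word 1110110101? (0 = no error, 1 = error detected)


Syndrome = XOR of all bits = 1 XOR 1 XOR 1 XOR 0 XOR 1 XOR 1 XOR 0 XOR 1 XOR 0 XOR 1 = 1

1


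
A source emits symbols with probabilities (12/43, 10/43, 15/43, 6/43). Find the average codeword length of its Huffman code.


Huffman construction (repeatedly merge the two least-probable nodes; each merge adds 1 bit to every symbol beneath it): 6/43 + 10/43 = 16/43; 12/43 + 15/43 = 27/43; 16/43 + 27/43 = 1. Resulting codeword lengths (in the order the probabilities were given): (2, 2, 2, 2). L_avg = sum(p_i * l_i) = 12/43*2 + 10/43*2 + 15/43*2 + 6/43*2 = 2

2.0 bits


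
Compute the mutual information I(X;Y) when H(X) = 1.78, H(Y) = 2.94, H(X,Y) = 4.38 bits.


I(X;Y) = H(X) + H(Y) - H(X,Y) = 1.78 + 2.94 - 4.38 = 0.34

0.34 bits


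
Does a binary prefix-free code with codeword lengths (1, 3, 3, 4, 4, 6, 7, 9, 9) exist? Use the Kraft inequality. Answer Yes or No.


Kraft sum = sum(2^(-l_i)) = 0.9023, need <= 1. Result: satisfied (a binary prefix-free code with these lengths exists)

Yes


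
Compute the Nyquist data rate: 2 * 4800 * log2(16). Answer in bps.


Rate = 2 * B * log2(M) = 2 * 4800 * 4.0 = 38400.0

38400.0 bps


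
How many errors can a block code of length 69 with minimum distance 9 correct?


Correction capability = floor((d-1)/2) = floor((9-1)/2) = 4

4 errors


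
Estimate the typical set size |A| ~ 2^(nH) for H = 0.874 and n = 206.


log2|A_typical| = nH = 206 * 0.874 = 180.044, so |A_typical| ~ 2^180.044 = 1.580e+54

1.580e+54


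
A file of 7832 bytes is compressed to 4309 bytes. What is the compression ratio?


Ratio = original / compressed = 7832 / 4309 = 1.8176

1.8176


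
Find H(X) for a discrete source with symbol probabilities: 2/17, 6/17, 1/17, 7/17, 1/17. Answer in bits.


H = -sum(p_i * log2(p_i)). Terms: -(2/17)*log2(2/17) = 0.363231; -(6/17)*log2(6/17) = 0.530294; -(1/17)*log2(1/17) = 0.240439; -(7/17)*log2(7/17) = 0.527103; -(1/17)*log2(1/17) = 0.240439. H = 0.363231 + 0.530294 + 0.240439 + 0.527103 + 0.240439 = 1.9015

1.9015 bits
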